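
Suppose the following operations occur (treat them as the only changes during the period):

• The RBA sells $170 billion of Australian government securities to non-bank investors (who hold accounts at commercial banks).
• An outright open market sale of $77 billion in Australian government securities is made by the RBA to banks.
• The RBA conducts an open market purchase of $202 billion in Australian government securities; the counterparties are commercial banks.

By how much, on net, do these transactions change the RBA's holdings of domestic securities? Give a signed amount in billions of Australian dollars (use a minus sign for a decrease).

Asset sale (to non-banks) $170 billion: securities removed from the RBA's portfolio → −$170B.
OMO sale (to banks) $77 billion: securities removed from the RBA's portfolio → −$77B.
OMO purchase (from banks) $202 billion: securities added to the RBA's portfolio → +$202B.
Net: −170 − 77 + 202 = -$45 billion.

-$45 billion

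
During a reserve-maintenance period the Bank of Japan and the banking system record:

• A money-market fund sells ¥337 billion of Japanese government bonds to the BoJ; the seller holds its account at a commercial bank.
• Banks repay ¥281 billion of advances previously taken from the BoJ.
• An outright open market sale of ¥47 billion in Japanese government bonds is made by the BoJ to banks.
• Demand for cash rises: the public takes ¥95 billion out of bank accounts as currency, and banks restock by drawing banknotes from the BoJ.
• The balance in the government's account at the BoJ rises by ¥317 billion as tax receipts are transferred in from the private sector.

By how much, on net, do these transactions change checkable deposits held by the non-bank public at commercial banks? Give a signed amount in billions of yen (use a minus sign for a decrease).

BoJ balance sheet:
  Assets:      Securities +¥290B, Loans to banks −¥281B
  Liabilities: Bank reserves −¥403B, Currency in circulation +¥95B, Government deposits +¥317B
Commercial banking system:
  Assets:      Reserves at CB −¥403B, Securities +¥47B
  Liabilities: Checkable deposits −¥75B, Borrowings from CB −¥281B
So the change in checkable deposits held by the non-bank public at commercial banks is -¥75 billion.

-¥75 billion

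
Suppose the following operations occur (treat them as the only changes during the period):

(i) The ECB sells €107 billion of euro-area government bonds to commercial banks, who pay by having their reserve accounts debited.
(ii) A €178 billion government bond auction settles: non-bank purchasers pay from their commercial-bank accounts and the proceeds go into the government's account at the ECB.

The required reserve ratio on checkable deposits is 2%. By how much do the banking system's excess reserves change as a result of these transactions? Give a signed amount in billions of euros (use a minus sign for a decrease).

-€281.44 billion

OMO sale (to banks) €107 billion: reserves −€107B, deposits 0.
Government account inflow €178 billion: reserves −€178B, deposits −€178B.
Totals: Δreserves = −€285B, Δdeposits = −€178B.
Δrequired reserves = 2% × −€178B = −€3.56B.
Δexcess reserves = Δreserves − Δrequired = −€285B − (−€3.56B) = -€281.44 billion.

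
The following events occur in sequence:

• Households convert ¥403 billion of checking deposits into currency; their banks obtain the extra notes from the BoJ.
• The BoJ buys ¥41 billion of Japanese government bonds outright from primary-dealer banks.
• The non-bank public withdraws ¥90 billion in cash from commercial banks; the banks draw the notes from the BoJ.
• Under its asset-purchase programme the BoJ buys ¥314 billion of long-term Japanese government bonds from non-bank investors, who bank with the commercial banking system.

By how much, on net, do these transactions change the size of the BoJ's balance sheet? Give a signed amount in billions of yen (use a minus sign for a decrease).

+¥355 billion

BoJ balance sheet:
  Assets:      Securities +¥355B
  Liabilities: Bank reserves −¥138B, Currency in circulation +¥493B
Change in total BoJ assets = +¥355 billion.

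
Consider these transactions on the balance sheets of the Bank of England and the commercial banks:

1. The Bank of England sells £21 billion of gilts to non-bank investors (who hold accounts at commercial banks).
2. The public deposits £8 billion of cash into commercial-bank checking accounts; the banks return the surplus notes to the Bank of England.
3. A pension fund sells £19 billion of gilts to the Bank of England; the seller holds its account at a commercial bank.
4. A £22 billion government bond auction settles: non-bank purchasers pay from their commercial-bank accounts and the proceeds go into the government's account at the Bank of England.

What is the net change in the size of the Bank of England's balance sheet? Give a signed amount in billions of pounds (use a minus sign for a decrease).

-£2 billion

Bank of England balance sheet:
  Assets:      Securities −£2B
  Liabilities: Bank reserves −£16B, Currency in circulation −£8B, Government deposits +£22B
Change in total Bank of England assets = -£2 billion.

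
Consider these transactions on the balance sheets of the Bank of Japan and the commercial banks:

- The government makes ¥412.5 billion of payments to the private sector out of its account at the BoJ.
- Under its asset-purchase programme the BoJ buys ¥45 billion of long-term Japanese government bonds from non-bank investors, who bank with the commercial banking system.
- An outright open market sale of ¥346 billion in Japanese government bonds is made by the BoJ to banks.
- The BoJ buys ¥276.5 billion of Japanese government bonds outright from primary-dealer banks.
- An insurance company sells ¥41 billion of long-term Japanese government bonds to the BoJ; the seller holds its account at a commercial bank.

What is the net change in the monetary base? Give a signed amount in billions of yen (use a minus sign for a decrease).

Government spending ¥412.5 billion: a non-base liability converts back to reserves → +¥412.5B.
Asset purchase (from non-banks) ¥45 billion: BoJ balance sheet expands → +¥45B.
OMO sale (to banks) ¥346 billion: BoJ balance sheet contracts → −¥346B.
OMO purchase (from banks) ¥276.5 billion: BoJ balance sheet expands → +¥276.5B.
Asset purchase (from non-banks) ¥41 billion: BoJ balance sheet expands → +¥41B.
Net: 412.5 + 45 − 346 + 276.5 + 41 = +¥429 billion.

+¥429 billion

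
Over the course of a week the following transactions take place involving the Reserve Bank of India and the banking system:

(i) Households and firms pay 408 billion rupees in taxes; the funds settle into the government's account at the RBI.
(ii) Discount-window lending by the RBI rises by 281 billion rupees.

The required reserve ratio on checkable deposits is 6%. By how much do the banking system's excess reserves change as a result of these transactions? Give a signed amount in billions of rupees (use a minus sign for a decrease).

-102.52 billion

Government account inflow 408 billion rupees: reserves −408B, deposits −408B.
Discount-window loan 281 billion rupees: reserves +281B, deposits 0.
Totals: Δreserves = −127B, Δdeposits = −408B.
Δrequired reserves = 6% × −408B = −24.48B.
Δexcess reserves = Δreserves − Δrequired = −127B − (−24.48B) = -102.52 billion.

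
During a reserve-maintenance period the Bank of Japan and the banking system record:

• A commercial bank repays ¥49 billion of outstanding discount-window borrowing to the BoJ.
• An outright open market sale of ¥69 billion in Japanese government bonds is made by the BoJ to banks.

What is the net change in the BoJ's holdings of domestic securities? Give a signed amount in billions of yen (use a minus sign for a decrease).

BoJ balance sheet:
  Assets:      Securities −¥69B, Loans to banks −¥49B
  Liabilities: Bank reserves −¥118B
So the change in the BoJ's holdings of domestic securities is -¥69 billion.

-¥69 billion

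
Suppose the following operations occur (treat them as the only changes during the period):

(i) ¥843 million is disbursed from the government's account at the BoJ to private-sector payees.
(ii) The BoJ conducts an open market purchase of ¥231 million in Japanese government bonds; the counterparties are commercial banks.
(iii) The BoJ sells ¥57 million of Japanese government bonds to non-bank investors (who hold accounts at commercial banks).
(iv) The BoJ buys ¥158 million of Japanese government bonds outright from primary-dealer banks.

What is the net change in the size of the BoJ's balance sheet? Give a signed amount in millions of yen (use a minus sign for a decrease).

BoJ balance sheet:
  Assets:      Securities +¥332M
  Liabilities: Bank reserves +¥1175M, Government deposits −¥843M
Commercial banking system:
  Assets:      Reserves at CB +¥1175M, Securities −¥389M
  Liabilities: Checkable deposits +¥786M
Change in total BoJ assets = +¥332 million.

+¥332 million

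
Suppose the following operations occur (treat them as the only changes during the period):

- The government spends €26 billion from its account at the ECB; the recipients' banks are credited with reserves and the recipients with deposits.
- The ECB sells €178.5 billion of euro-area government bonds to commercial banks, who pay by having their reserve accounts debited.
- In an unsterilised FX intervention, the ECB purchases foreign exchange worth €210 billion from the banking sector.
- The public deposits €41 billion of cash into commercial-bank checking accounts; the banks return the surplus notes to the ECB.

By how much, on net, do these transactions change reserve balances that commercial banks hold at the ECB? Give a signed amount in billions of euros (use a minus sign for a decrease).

ECB balance sheet:
  Assets:      Securities −€178.5B, Foreign assets +€210B
  Liabilities: Bank reserves +€98.5B, Currency in circulation −€41B, Government deposits −€26B
Commercial banking system:
  Assets:      Reserves at CB +€98.5B, Securities +€178.5B, Foreign assets −€210B
  Liabilities: Checkable deposits +€67B
So the change in reserve balances that commercial banks hold at the ECB is +€98.5 billion.

+€98.5 billion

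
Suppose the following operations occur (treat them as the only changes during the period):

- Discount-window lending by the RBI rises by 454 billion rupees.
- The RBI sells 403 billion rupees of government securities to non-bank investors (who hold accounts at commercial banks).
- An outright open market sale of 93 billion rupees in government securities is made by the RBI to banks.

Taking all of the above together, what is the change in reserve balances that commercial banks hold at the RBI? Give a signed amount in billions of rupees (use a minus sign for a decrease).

Discount-window loan 454 billion rupees: the loan is credited to the bank's reserve account → +454B.
Asset sale (to non-banks) 403 billion rupees: the non-bank buyers' banks settle from reserves → −403B.
OMO sale (to banks) 93 billion rupees: the buying banks pay out of their reserve balances → −93B.
Net: 454 − 403 − 93 = -42 billion.

-42 billion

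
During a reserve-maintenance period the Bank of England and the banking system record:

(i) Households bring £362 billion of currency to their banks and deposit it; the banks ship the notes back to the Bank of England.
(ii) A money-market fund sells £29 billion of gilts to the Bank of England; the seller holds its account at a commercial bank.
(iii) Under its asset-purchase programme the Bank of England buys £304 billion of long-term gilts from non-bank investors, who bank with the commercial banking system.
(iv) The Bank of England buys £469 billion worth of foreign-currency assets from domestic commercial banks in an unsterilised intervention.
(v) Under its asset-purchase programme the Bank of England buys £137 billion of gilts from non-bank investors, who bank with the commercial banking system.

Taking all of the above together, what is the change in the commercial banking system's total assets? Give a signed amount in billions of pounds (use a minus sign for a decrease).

+£832 billion

Bank of England balance sheet:
  Assets:      Securities +£470B, Foreign assets +£469B
  Liabilities: Bank reserves +£1301B, Currency in circulation −£362B
Commercial banking system:
  Assets:      Reserves at CB +£1301B, Foreign assets −£469B
  Liabilities: Checkable deposits +£832B
Change in total bank assets = +£832 billion.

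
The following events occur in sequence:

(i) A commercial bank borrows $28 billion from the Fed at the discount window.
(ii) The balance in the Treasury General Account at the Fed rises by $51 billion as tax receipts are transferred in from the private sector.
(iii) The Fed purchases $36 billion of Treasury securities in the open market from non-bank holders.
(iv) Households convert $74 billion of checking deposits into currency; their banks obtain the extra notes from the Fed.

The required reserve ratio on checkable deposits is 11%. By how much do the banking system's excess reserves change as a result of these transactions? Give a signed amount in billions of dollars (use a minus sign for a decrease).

-$51.21 billion

Discount-window loan $28 billion: reserves +$28B, deposits 0.
Government account inflow $51 billion: reserves −$51B, deposits −$51B.
Asset purchase (from non-banks) $36 billion: reserves +$36B, deposits +$36B.
Currency withdrawal $74 billion: reserves −$74B, deposits −$74B.
Totals: Δreserves = −$61B, Δdeposits = −$89B.
Δrequired reserves = 11% × −$89B = −$9.79B.
Δexcess reserves = Δreserves − Δrequired = −$61B − (−$9.79B) = -$51.21 billion.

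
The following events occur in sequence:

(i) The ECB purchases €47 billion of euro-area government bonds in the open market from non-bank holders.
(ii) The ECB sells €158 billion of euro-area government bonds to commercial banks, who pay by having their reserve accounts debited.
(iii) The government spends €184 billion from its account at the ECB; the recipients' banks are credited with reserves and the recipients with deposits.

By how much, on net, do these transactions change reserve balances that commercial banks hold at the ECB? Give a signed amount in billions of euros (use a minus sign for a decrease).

+€73 billion

ECB balance sheet:
  Assets:      Securities −€111B
  Liabilities: Bank reserves +€73B, Government deposits −€184B
So the change in reserve balances that commercial banks hold at the ECB is +€73 billion.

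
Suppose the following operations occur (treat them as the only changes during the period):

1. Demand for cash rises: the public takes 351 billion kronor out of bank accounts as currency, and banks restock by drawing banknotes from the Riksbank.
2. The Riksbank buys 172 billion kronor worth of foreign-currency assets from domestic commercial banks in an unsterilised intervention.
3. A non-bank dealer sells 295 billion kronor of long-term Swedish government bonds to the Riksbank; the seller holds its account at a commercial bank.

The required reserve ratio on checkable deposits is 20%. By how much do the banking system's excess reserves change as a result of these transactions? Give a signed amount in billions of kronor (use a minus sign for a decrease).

Currency withdrawal 351 billion kronor: reserves −351B, deposits −351B.
FX purchase 172 billion kronor: reserves +172B, deposits 0.
Asset purchase (from non-banks) 295 billion kronor: reserves +295B, deposits +295B.
Totals: Δreserves = +116B, Δdeposits = −56B.
Δrequired reserves = 20% × −56B = −11.2B.
Δexcess reserves = Δreserves − Δrequired = +116B − (−11.2B) = +127.2 billion.

+127.2 billion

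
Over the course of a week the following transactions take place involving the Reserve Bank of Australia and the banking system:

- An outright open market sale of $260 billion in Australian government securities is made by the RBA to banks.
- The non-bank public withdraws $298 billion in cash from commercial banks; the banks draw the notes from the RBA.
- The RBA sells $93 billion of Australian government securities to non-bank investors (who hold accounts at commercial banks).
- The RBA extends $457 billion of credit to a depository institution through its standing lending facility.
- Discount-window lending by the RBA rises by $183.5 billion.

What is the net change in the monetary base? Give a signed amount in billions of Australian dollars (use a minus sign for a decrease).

RBA balance sheet:
  Assets:      Securities −$353B, Loans to banks +$640.5B
  Liabilities: Bank reserves −$10.5B, Currency in circulation +$298B
Monetary base = currency + reserves: +$298B + (−$10.5B) = +$287.5 billion.

+$287.5 billion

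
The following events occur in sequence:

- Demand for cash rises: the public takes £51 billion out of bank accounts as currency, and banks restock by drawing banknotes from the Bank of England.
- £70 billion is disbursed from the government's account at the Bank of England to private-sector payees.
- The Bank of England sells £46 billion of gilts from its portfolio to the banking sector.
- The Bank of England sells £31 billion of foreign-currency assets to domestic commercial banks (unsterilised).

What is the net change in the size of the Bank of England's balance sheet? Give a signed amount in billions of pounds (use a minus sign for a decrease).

-£77 billion

Bank of England balance sheet:
  Assets:      Securities −£46B, Foreign assets −£31B
  Liabilities: Bank reserves −£58B, Currency in circulation +£51B, Government deposits −£70B
Commercial banking system:
  Assets:      Reserves at CB −£58B, Securities +£46B, Foreign assets +£31B
  Liabilities: Checkable deposits +£19B
Change in total Bank of England assets = -£77 billion.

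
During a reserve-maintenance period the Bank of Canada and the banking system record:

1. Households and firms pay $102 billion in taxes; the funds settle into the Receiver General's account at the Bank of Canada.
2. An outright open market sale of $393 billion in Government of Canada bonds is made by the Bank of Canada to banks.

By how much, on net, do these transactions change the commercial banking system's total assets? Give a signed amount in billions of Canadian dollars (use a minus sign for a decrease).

Government account inflow $102 billion: bank balance sheets shrink → −$102B.
OMO sale (to banks) $393 billion: just an asset swap on bank balance sheets → 0.
Net: −102 + 0 = -$102 billion.

-$102 billion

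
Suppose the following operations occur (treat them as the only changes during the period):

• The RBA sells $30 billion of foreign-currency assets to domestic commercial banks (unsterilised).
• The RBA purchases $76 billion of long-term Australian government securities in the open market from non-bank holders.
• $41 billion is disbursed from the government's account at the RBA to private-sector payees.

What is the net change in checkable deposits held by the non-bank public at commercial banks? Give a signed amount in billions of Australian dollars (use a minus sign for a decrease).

+$117 billion

FX sale $30 billion: the counterparty is a bank, so public deposits are unchanged → 0.
Asset purchase (from non-banks) $76 billion: non-bank counterparties' bank balances rise → +$76B.
Government spending $41 billion: non-bank counterparties' bank balances rise → +$41B.
Net: 0 + 76 + 41 = +$117 billion.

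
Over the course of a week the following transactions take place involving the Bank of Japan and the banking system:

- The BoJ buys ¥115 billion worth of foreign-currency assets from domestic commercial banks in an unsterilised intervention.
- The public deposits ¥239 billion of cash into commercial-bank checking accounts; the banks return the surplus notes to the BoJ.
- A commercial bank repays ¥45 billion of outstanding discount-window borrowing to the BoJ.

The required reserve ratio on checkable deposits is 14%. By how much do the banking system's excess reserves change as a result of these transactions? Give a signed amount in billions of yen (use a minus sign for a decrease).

FX purchase ¥115 billion: reserves +¥115B, deposits 0.
Currency deposit ¥239 billion: reserves +¥239B, deposits +¥239B.
Discount-window repayment ¥45 billion: reserves −¥45B, deposits 0.
Totals: Δreserves = +¥309B, Δdeposits = +¥239B.
Δrequired reserves = 14% × +¥239B = +¥33.46B.
Δexcess reserves = Δreserves − Δrequired = +¥309B − (+¥33.46B) = +¥275.54 billion.

+¥275.54 billion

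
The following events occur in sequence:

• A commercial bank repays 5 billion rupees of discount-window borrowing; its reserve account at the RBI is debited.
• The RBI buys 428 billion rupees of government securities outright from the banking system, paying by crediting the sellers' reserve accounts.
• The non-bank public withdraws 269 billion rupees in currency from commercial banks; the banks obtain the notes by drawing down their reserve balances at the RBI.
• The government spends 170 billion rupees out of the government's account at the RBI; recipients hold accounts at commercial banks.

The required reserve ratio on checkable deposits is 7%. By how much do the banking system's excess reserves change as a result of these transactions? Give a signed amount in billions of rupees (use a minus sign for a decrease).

+330.93 billion

Discount-window repayment 5 billion rupees: reserves −5B, deposits 0.
OMO purchase (from banks) 428 billion rupees: reserves +428B, deposits 0.
Currency withdrawal 269 billion rupees: reserves −269B, deposits −269B.
Government spending 170 billion rupees: reserves +170B, deposits +170B.
Totals: Δreserves = +324B, Δdeposits = −99B.
Δrequired reserves = 7% × −99B = −6.93B.
Δexcess reserves = Δreserves − Δrequired = +324B − (−6.93B) = +330.93 billion.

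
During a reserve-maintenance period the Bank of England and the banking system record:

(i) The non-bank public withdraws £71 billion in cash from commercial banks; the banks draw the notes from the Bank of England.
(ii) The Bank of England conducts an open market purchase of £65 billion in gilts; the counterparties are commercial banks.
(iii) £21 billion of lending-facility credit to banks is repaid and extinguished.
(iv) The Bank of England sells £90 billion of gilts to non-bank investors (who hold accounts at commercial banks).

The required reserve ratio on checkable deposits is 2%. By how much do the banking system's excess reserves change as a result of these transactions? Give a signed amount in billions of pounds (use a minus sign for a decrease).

Currency withdrawal £71 billion: reserves −£71B, deposits −£71B.
OMO purchase (from banks) £65 billion: reserves +£65B, deposits 0.
Discount-window repayment £21 billion: reserves −£21B, deposits 0.
Asset sale (to non-banks) £90 billion: reserves −£90B, deposits −£90B.
Totals: Δreserves = −£117B, Δdeposits = −£161B.
Δrequired reserves = 2% × −£161B = −£3.22B.
Δexcess reserves = Δreserves − Δrequired = −£117B − (−£3.22B) = -£113.78 billion.

-£113.78 billion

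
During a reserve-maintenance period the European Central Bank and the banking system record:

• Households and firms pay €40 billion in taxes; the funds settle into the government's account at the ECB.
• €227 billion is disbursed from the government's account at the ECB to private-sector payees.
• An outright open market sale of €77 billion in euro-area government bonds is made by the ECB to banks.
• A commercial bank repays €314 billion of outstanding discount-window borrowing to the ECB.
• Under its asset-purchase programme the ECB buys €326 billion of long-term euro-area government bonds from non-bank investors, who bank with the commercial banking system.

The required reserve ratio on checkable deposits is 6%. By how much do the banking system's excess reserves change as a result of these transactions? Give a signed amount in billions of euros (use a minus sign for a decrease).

Government account inflow €40 billion: reserves −€40B, deposits −€40B.
Government spending €227 billion: reserves +€227B, deposits +€227B.
OMO sale (to banks) €77 billion: reserves −€77B, deposits 0.
Discount-window repayment €314 billion: reserves −€314B, deposits 0.
Asset purchase (from non-banks) €326 billion: reserves +€326B, deposits +€326B.
Totals: Δreserves = +€122B, Δdeposits = +€513B.
Δrequired reserves = 6% × +€513B = +€30.78B.
Δexcess reserves = Δreserves − Δrequired = +€122B − (+€30.78B) = +€91.22 billion.

+€91.22 billion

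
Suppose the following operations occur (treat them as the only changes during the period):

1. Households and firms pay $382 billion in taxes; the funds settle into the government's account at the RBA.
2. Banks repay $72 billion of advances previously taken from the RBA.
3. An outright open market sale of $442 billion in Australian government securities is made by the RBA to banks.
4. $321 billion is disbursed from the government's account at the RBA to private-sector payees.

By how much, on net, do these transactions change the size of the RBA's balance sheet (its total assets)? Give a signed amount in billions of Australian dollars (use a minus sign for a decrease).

Government account inflow $382 billion: only the composition of liabilities changes → 0.
Discount-window repayment $72 billion: an RBA asset is shed → −$72B.
OMO sale (to banks) $442 billion: an RBA asset is shed → −$442B.
Government spending $321 billion: only the composition of liabilities changes → 0.
Net: 0 − 72 − 442 + 0 = -$514 billion.

-$514 billion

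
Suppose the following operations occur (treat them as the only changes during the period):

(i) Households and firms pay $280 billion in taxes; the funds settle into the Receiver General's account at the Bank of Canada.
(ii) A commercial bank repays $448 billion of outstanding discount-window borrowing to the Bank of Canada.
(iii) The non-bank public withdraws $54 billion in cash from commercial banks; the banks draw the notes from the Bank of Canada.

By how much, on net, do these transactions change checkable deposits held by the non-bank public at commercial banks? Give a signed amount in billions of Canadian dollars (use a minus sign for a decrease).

Government account inflow $280 billion: non-bank counterparties' bank balances fall → −$280B.
Discount-window repayment $448 billion: the counterparty is a bank, so public deposits are unchanged → 0.
Currency withdrawal $54 billion: non-bank counterparties' bank balances fall → −$54B.
Net: −280 + 0 − 54 = -$334 billion.

-$334 billion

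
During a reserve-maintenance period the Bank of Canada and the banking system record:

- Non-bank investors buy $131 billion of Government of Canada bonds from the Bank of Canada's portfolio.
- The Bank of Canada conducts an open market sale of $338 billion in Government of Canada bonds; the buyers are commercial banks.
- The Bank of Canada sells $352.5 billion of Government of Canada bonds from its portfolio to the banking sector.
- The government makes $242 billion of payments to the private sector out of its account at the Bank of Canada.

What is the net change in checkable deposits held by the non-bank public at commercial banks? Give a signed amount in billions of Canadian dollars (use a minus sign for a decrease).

+$111 billion

Bank of Canada balance sheet:
  Assets:      Securities −$821.5B
  Liabilities: Bank reserves −$579.5B, Government deposits −$242B
Commercial banking system:
  Assets:      Reserves at CB −$579.5B, Securities +$690.5B
  Liabilities: Checkable deposits +$111B
So the change in checkable deposits held by the non-bank public at commercial banks is +$111 billion.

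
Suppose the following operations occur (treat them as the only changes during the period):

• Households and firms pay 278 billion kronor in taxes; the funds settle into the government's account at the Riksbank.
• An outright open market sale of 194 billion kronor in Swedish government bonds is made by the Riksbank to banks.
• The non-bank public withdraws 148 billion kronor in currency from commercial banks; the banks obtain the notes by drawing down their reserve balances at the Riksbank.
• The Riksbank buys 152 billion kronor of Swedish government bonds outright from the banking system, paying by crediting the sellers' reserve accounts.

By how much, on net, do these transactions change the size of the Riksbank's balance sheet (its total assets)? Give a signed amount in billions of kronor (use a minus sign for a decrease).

-42 billion

Government account inflow 278 billion kronor: only the composition of liabilities changes → 0.
OMO sale (to banks) 194 billion kronor: a Riksbank asset is shed → −194B.
Currency withdrawal 148 billion kronor: only the composition of liabilities changes → 0.
OMO purchase (from banks) 152 billion kronor: a Riksbank asset is acquired → +152B.
Net: 0 − 194 + 0 + 152 = -42 billion.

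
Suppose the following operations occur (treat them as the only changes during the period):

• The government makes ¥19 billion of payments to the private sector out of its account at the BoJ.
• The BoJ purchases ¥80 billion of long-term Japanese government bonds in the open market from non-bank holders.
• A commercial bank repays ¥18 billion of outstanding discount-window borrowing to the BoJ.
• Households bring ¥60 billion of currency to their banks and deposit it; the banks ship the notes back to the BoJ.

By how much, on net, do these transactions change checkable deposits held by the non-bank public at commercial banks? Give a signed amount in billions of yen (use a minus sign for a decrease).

+¥159 billion

Government spending ¥19 billion: non-bank counterparties' bank balances rise → +¥19B.
Asset purchase (from non-banks) ¥80 billion: non-bank counterparties' bank balances rise → +¥80B.
Discount-window repayment ¥18 billion: the counterparty is a bank, so public deposits are unchanged → 0.
Currency deposit ¥60 billion: non-bank counterparties' bank balances rise → +¥60B.
Net: 19 + 80 + 0 + 60 = +¥159 billion.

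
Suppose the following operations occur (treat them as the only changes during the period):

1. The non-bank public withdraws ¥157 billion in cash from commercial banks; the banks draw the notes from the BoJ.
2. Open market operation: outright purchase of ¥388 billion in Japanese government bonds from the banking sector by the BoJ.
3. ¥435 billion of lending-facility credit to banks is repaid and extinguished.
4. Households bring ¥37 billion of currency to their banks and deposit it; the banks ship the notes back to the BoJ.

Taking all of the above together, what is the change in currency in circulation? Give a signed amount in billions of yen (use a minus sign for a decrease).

+¥120 billion

BoJ balance sheet:
  Assets:      Securities +¥388B, Loans to banks −¥435B
  Liabilities: Bank reserves −¥167B, Currency in circulation +¥120B
So the change in currency in circulation is +¥120 billion.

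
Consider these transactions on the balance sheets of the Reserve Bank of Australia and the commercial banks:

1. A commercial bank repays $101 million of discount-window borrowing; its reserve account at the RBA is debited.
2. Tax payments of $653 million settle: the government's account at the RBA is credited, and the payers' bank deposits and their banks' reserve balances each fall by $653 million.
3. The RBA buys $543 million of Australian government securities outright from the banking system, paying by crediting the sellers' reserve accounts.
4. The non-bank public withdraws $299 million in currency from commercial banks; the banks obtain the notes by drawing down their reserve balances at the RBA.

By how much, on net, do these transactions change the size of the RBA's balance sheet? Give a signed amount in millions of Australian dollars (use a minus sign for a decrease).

Discount-window repayment $101 million: an RBA asset is shed → −$101M.
Government account inflow $653 million: only the composition of liabilities changes → 0.
OMO purchase (from banks) $543 million: an RBA asset is acquired → +$543M.
Currency withdrawal $299 million: only the composition of liabilities changes → 0.
Net: −101 + 0 + 543 + 0 = +$442 million.

+$442 million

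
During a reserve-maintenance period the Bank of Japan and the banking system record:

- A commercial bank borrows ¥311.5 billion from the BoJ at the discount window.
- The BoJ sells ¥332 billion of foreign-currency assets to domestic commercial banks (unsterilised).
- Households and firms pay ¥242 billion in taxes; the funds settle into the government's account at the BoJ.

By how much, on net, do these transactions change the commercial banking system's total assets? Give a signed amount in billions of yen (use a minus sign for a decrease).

Discount-window loan ¥311.5 billion: bank balance sheets expand → +¥311.5B.
FX sale ¥332 billion: just an asset swap on bank balance sheets → 0.
Government account inflow ¥242 billion: bank balance sheets shrink → −¥242B.
Net: 311.5 + 0 − 242 = +¥69.5 billion.

+¥69.5 billion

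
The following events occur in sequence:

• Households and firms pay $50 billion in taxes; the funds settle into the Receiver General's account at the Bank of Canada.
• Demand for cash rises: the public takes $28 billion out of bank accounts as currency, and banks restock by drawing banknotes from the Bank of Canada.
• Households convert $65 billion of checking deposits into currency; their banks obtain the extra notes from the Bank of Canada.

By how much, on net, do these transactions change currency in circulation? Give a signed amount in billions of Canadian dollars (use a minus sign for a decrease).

Government account inflow $50 billion: no currency enters or leaves circulation → 0.
Currency withdrawal $28 billion: notes leave the central bank → +$28B.
Currency withdrawal $65 billion: notes leave the central bank → +$65B.
Net: 0 + 28 + 65 = +$93 billion.

+$93 billion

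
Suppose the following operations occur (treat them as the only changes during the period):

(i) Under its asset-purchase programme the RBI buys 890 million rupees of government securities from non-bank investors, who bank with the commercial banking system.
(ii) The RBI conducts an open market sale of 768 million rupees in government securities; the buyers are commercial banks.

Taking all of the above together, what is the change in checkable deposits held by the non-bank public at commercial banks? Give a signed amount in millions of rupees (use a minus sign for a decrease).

RBI balance sheet:
  Assets:      Securities +122M
  Liabilities: Bank reserves +122M
Commercial banking system:
  Assets:      Reserves at CB +122M, Securities +768M
  Liabilities: Checkable deposits +890M
So the change in checkable deposits held by the non-bank public at commercial banks is +890 million.

+890 million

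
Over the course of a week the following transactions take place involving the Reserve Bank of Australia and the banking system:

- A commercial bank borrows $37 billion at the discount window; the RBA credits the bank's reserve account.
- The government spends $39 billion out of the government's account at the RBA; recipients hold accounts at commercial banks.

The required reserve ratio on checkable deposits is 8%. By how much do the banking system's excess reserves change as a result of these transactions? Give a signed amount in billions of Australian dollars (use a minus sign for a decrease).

Discount-window loan $37 billion: reserves +$37B, deposits 0.
Government spending $39 billion: reserves +$39B, deposits +$39B.
Totals: Δreserves = +$76B, Δdeposits = +$39B.
Δrequired reserves = 8% × +$39B = +$3.12B.
Δexcess reserves = Δreserves − Δrequired = +$76B − (+$3.12B) = +$72.88 billion.

+$72.88 billion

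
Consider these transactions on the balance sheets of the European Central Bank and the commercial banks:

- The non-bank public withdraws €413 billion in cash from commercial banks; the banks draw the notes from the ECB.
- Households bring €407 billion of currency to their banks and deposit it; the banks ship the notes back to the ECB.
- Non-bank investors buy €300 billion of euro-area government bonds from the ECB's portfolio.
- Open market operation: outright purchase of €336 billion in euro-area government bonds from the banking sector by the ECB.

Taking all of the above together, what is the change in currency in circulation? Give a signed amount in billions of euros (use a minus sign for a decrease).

Currency withdrawal €413 billion: notes leave the central bank → +€413B.
Currency deposit €407 billion: notes return to the central bank → −€407B.
Asset sale (to non-banks) €300 billion: no currency enters or leaves circulation → 0.
OMO purchase (from banks) €336 billion: no currency enters or leaves circulation → 0.
Net: 413 − 407 + 0 + 0 = +€6 billion.

+€6 billion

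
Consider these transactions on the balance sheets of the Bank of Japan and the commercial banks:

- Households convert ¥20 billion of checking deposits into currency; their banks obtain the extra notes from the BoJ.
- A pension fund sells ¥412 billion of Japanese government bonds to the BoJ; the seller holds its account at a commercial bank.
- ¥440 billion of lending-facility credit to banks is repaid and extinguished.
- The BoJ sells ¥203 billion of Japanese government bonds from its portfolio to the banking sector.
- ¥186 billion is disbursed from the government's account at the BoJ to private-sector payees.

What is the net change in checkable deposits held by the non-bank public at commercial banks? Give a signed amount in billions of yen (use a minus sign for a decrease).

Currency withdrawal ¥20 billion: non-bank counterparties' bank balances fall → −¥20B.
Asset purchase (from non-banks) ¥412 billion: non-bank counterparties' bank balances rise → +¥412B.
Discount-window repayment ¥440 billion: the counterparty is a bank, so public deposits are unchanged → 0.
OMO sale (to banks) ¥203 billion: the counterparty is a bank, so public deposits are unchanged → 0.
Government spending ¥186 billion: non-bank counterparties' bank balances rise → +¥186B.
Net: −20 + 412 + 0 + 0 + 186 = +¥578 billion.

+¥578 billion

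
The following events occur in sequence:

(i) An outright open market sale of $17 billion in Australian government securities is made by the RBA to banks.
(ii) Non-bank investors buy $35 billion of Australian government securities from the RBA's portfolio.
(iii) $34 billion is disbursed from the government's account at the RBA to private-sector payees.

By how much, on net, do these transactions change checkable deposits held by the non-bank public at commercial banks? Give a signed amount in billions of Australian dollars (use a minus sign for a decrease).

-$1 billion

OMO sale (to banks) $17 billion: the counterparty is a bank, so public deposits are unchanged → 0.
Asset sale (to non-banks) $35 billion: non-bank counterparties' bank balances fall → −$35B.
Government spending $34 billion: non-bank counterparties' bank balances rise → +$34B.
Net: 0 − 35 + 34 = -$1 billion.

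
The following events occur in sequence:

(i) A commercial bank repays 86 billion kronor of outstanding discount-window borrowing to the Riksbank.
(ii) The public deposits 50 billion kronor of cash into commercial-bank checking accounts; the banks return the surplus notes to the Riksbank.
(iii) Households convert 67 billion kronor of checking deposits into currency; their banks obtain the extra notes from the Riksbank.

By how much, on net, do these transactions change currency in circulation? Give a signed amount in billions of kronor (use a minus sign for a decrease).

Riksbank balance sheet:
  Assets:      Loans to banks −86B
  Liabilities: Bank reserves −103B, Currency in circulation +17B
So the change in currency in circulation is +17 billion.

+17 billion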